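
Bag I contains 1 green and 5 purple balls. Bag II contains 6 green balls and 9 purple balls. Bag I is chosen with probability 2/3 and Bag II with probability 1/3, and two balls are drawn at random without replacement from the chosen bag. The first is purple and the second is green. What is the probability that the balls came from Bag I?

35/62

P(E | Bag I) = 1/6; P(E | Bag II) = 9/35.
P(E) = 2/3·1/6 + 1/3·9/35 = 62/315.
By Bayes' rule, P(Bag I | E) = 1/9 / 62/315 = 35/62 ≈ 0.5645.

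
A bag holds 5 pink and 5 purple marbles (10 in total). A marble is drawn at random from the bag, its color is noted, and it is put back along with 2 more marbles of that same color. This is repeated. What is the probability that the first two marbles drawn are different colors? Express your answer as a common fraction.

Either purple then pink, or pink then purple; after the first draw the total is 12.
P = (5/10)·(5/12) + (5/10)·(5/12) = 5/12 ≈ 0.4167.

5/12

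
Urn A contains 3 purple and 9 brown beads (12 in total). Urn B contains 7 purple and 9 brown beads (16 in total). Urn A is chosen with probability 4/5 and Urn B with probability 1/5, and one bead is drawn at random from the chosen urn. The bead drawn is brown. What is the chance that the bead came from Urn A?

P(brown | Urn A) = 3/4; P(brown | Urn B) = 9/16.
P(brown) = 4/5·3/4 + 1/5·9/16 = 57/80.
By Bayes' rule, P(Urn A | brown) = 3/5 / 57/80 = 16/19 ≈ 0.8421.

16/19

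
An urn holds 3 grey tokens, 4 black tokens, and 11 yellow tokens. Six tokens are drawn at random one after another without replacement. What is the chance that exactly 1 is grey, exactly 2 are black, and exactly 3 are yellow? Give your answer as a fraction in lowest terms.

495/3094

Unordered draws without replacement: count favorable combinations over C(18,6).
Favorable = C(3,1) · C(4,2) · C(11,3) = 2970; total = C(18,6) = 18564.
P = 2970/18564 = 495/3094 ≈ 0.1600.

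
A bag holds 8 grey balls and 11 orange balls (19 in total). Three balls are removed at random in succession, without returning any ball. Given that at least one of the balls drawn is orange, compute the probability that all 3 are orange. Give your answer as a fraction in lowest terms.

15/83

P(all 3 orange) = C(11,3)/C(19,3) = 55/323; P(at least one orange) = 1 − C(8,3)/C(19,3) = 913/969.
Since 'all 3 orange' ⊆ 'at least one orange', P(all 3 | at least one) = 55/323 / 913/969 = 15/83 ≈ 0.1807.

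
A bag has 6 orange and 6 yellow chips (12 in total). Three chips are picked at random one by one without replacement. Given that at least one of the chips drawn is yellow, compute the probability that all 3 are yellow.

P(all 3 yellow) = C(6,3)/C(12,3) = 1/11; P(at least one yellow) = 1 − C(6,3)/C(12,3) = 10/11.
Since 'all 3 yellow' ⊆ 'at least one yellow', P(all 3 | at least one) = 1/11 / 10/11 = 1/10 ≈ 0.1000.

1/10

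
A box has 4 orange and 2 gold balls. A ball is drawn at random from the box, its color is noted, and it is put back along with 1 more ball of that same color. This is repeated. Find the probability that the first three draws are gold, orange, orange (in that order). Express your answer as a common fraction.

Track the composition after each reinforcement of +1.
P = (2/6) · (4/7) · (5/8) = 5/42 ≈ 0.1190.

5/42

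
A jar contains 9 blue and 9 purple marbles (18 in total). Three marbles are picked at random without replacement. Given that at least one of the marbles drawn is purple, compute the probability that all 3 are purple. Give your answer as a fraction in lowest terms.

7/61

P(all 3 purple) = C(9,3)/C(18,3) = 7/68; P(at least one purple) = 1 − C(9,3)/C(18,3) = 61/68.
Since 'all 3 purple' ⊆ 'at least one purple', P(all 3 | at least one) = 7/68 / 61/68 = 7/61 ≈ 0.1148.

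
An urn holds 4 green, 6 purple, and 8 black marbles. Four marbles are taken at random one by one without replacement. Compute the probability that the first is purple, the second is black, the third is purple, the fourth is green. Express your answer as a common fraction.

2/153

Multiply the conditional probability of each draw in order, without replacement, so each draw removes one from its color and from the total.
P = (6/18) · (8/17) · (5/16) · (4/15) = 2/153 ≈ 0.0131.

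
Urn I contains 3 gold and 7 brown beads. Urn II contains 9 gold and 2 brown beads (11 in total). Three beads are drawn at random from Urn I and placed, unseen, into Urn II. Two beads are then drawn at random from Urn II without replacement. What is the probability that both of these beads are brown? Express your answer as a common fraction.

Condition on how many of the transferred beads are brown (from Urn I: 7 brown of 10; then Urn II has 14 total).
  0 brown: C(7,0)C(3,3)/C(10,3) = 1/120; then P = C(2,2)/C(14,2) = 1/91
  1 brown: C(7,1)C(3,2)/C(10,3) = 7/40; then P = C(3,2)/C(14,2) = 3/91
  2 brown: C(7,2)C(3,1)/C(10,3) = 21/40; then P = C(4,2)/C(14,2) = 6/91
  3 brown: C(7,3)C(3,0)/C(10,3) = 7/24; then P = C(5,2)/C(14,2) = 10/91
P(both brown) = 33/455 ≈ 0.0725.

33/455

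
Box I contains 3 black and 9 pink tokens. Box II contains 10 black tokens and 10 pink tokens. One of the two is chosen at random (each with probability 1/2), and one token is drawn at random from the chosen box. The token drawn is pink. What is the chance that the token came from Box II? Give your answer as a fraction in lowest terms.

P(pink | Box I) = 3/4; P(pink | Box II) = 1/2.
P(pink) = 1/2·3/4 + 1/2·1/2 = 5/8.
By Bayes' rule, P(Box II | pink) = 1/4 / 5/8 = 2/5 ≈ 0.4000.

2/5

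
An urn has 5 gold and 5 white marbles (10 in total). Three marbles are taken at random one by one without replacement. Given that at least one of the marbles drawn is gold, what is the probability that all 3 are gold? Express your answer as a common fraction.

P(all 3 gold) = C(5,3)/C(10,3) = 1/12; P(at least one gold) = 1 − C(5,3)/C(10,3) = 11/12.
Since 'all 3 gold' ⊆ 'at least one gold', P(all 3 | at least one) = 1/12 / 11/12 = 1/11 ≈ 0.0909.

1/11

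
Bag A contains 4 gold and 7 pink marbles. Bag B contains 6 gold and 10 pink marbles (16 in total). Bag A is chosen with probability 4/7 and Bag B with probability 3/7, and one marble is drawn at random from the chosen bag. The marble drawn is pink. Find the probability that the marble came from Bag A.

P(pink | Bag A) = 7/11; P(pink | Bag B) = 5/8.
P(pink) = 4/7·7/11 + 3/7·5/8 = 389/616.
By Bayes' rule, P(Bag A | pink) = 4/11 / 389/616 = 224/389 ≈ 0.5758.

224/389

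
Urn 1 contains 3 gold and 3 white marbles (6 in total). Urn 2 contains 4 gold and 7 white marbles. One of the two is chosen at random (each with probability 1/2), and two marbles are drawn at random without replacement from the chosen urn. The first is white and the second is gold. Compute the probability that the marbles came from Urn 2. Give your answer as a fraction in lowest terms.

P(E | Urn 1) = 3/10; P(E | Urn 2) = 14/55.
P(E) = 1/2·3/10 + 1/2·14/55 = 61/220.
By Bayes' rule, P(Urn 2 | E) = 7/55 / 61/220 = 28/61 ≈ 0.4590.

28/61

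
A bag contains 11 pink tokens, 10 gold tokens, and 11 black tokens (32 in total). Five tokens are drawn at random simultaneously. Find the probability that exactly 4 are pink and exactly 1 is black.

1815/100688

Unordered draws without replacement: count favorable combinations over C(32,5).
Favorable = C(11,4) · C(10,0) · C(11,1) = 3630; total = C(32,5) = 201376.
P = 3630/201376 = 1815/100688 ≈ 0.0180.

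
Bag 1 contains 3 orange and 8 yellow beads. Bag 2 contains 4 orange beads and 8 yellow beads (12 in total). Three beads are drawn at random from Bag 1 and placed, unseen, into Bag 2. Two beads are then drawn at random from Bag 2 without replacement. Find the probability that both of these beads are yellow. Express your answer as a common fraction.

Condition on how many of the transferred beads are yellow (from Bag 1: 8 yellow of 11; then Bag 2 has 15 total).
  0 yellow: C(8,0)C(3,3)/C(11,3) = 1/165; then P = C(8,2)/C(15,2) = 4/15
  1 yellow: C(8,1)C(3,2)/C(11,3) = 8/55; then P = C(9,2)/C(15,2) = 12/35
  2 yellow: C(8,2)C(3,1)/C(11,3) = 28/55; then P = C(10,2)/C(15,2) = 3/7
  3 yellow: C(8,3)C(3,0)/C(11,3) = 56/165; then P = C(11,2)/C(15,2) = 11/21
P(both yellow) = 2584/5775 ≈ 0.4474.

2584/5775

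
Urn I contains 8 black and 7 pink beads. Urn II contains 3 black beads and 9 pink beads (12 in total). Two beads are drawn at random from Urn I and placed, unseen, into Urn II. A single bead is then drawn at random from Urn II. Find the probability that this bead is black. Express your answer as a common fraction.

Condition on how many of the transferred beads are black (from Urn I: 8 black of 15; then Urn II has 14 total).
  0 black: C(8,0)C(7,2)/C(15,2) = 1/5; then P = 3/14
  1 black: C(8,1)C(7,1)/C(15,2) = 8/15; then P = 4/14
  2 black: C(8,2)C(7,0)/C(15,2) = 4/15; then P = 5/14
P(black from Urn II) = 61/210 ≈ 0.2905.

61/210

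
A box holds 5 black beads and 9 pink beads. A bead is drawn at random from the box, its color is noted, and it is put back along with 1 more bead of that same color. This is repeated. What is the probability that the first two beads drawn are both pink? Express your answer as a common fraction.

3/7

After a pink draw the box holds 10 pink out of 15.
P = (9/14)·(10/15) = 3/7 ≈ 0.4286.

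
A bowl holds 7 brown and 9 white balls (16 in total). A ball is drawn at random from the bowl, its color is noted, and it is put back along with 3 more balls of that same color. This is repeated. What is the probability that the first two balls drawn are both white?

After a white draw the bowl holds 12 white out of 19.
P = (9/16)·(12/19) = 27/76 ≈ 0.3553.

27/76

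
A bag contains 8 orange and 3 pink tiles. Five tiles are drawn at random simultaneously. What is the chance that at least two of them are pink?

14/33

Sum the hypergeometric tail for j = 2,…,3 pink tiles.
Favorable = C(3,2)·C(8,3) + C(3,3)·C(8,2) = 196; total = C(11,5) = 462.
P = 196/462 = 14/33 ≈ 0.4242.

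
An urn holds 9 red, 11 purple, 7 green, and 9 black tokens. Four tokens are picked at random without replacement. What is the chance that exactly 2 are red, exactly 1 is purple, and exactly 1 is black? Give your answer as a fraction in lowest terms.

36/595

Unordered draws without replacement: count favorable combinations over C(36,4).
Favorable = C(9,2) · C(11,1) · C(7,0) · C(9,1) = 3564; total = C(36,4) = 58905.
P = 3564/58905 = 36/595 ≈ 0.0605.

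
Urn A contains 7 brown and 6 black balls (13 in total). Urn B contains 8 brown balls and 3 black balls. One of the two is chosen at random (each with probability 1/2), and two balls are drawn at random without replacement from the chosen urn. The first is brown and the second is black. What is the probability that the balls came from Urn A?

385/697

P(E | Urn A) = 7/26; P(E | Urn B) = 12/55.
P(E) = 1/2·7/26 + 1/2·12/55 = 697/2860.
By Bayes' rule, P(Urn A | E) = 7/52 / 697/2860 = 385/697 ≈ 0.5524.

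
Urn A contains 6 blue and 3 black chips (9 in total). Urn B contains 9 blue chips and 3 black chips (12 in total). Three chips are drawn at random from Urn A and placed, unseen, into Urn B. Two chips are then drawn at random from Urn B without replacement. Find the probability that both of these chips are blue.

221/420

Condition on how many of the transferred chips are blue (from Urn A: 6 blue of 9; then Urn B has 15 total).
  0 blue: C(6,0)C(3,3)/C(9,3) = 1/84; then P = C(9,2)/C(15,2) = 12/35
  1 blue: C(6,1)C(3,2)/C(9,3) = 3/14; then P = C(10,2)/C(15,2) = 3/7
  2 blue: C(6,2)C(3,1)/C(9,3) = 15/28; then P = C(11,2)/C(15,2) = 11/21
  3 blue: C(6,3)C(3,0)/C(9,3) = 5/21; then P = C(12,2)/C(15,2) = 22/35
P(both blue) = 221/420 ≈ 0.5262.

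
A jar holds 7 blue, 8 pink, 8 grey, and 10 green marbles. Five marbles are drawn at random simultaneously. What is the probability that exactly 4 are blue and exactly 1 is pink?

Unordered draws without replacement: count favorable combinations over C(33,5).
Favorable = C(7,4) · C(8,1) · C(8,0) · C(10,0) = 280; total = C(33,5) = 237336.
P = 280/237336 = 35/29667 ≈ 0.0012.

35/29667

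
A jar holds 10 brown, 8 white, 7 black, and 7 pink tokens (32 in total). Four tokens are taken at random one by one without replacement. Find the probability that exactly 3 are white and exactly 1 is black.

Unordered draws without replacement: count favorable combinations over C(32,4).
Favorable = C(10,0) · C(8,3) · C(7,1) · C(7,0) = 392; total = C(32,4) = 35960.
P = 392/35960 = 49/4495 ≈ 0.0109.

49/4495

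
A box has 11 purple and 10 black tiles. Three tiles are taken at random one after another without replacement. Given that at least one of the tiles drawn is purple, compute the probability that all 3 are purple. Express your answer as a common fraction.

P(all 3 purple) = C(11,3)/C(21,3) = 33/266; P(at least one purple) = 1 − C(10,3)/C(21,3) = 121/133.
Since 'all 3 purple' ⊆ 'at least one purple', P(all 3 | at least one) = 33/266 / 121/133 = 3/22 ≈ 0.1364.

3/22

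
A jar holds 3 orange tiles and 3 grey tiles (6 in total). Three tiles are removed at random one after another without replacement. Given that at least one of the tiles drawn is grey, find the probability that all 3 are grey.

1/19

P(all 3 grey) = C(3,3)/C(6,3) = 1/20; P(at least one grey) = 1 − C(3,3)/C(6,3) = 19/20.
Since 'all 3 grey' ⊆ 'at least one grey', P(all 3 | at least one) = 1/20 / 19/20 = 1/19 ≈ 0.0526.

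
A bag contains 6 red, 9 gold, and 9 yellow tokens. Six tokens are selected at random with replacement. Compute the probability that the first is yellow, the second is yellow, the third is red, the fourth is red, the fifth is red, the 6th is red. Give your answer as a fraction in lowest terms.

9/16384

Multiply the conditional probability of each draw in order, with replacement (the composition resets each draw).
P = (9/24) · (9/24) · (6/24) · (6/24) · (6/24) · (6/24) = 9/16384 ≈ 0.0005.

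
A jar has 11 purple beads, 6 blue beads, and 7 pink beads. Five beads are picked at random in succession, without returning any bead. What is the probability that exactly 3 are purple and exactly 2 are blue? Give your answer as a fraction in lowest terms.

75/1288

Unordered draws without replacement: count favorable combinations over C(24,5).
Favorable = C(11,3) · C(6,2) · C(7,0) = 2475; total = C(24,5) = 42504.
P = 2475/42504 = 75/1288 ≈ 0.0582.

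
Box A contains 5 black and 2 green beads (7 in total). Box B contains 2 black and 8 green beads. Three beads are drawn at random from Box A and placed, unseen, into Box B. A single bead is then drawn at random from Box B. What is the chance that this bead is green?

62/91

Condition on how many of the transferred beads are green (from Box A: 2 green of 7; then Box B has 13 total).
  0 green: C(2,0)C(5,3)/C(7,3) = 2/7; then P = 8/13
  1 green: C(2,1)C(5,2)/C(7,3) = 4/7; then P = 9/13
  2 green: C(2,2)C(5,1)/C(7,3) = 1/7; then P = 10/13
P(green from Box B) = 62/91 ≈ 0.6813.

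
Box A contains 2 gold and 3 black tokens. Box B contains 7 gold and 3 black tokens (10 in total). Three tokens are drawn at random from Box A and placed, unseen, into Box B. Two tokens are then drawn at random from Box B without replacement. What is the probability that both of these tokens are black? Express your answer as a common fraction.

31/260

Condition on how many of the transferred tokens are black (from Box A: 3 black of 5; then Box B has 13 total).
  1 black: C(3,1)C(2,2)/C(5,3) = 3/10; then P = C(4,2)/C(13,2) = 1/13
  2 black: C(3,2)C(2,1)/C(5,3) = 3/5; then P = C(5,2)/C(13,2) = 5/39
  3 black: C(3,3)C(2,0)/C(5,3) = 1/10; then P = C(6,2)/C(13,2) = 5/26
P(both black) = 31/260 ≈ 0.1192.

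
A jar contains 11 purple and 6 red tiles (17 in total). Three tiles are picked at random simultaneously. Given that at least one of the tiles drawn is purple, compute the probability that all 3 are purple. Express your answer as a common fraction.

P(all 3 purple) = C(11,3)/C(17,3) = 33/136; P(at least one purple) = 1 − C(6,3)/C(17,3) = 33/34.
Since 'all 3 purple' ⊆ 'at least one purple', P(all 3 | at least one) = 33/136 / 33/34 = 1/4 ≈ 0.2500.

1/4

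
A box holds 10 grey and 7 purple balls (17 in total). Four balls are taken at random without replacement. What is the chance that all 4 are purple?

1/68

Unordered draws without replacement: count favorable combinations over C(17,4).
Favorable = C(10,0) · C(7,4) = 35; total = C(17,4) = 2380.
P = 35/2380 = 1/68 ≈ 0.0147.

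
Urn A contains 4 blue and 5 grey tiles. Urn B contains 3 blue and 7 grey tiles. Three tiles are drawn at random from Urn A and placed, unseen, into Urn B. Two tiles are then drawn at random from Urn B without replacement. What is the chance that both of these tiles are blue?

Condition on how many of the transferred tiles are blue (from Urn A: 4 blue of 9; then Urn B has 13 total).
  0 blue: C(4,0)C(5,3)/C(9,3) = 5/42; then P = C(3,2)/C(13,2) = 1/26
  1 blue: C(4,1)C(5,2)/C(9,3) = 10/21; then P = C(4,2)/C(13,2) = 1/13
  2 blue: C(4,2)C(5,1)/C(9,3) = 5/14; then P = C(5,2)/C(13,2) = 5/39
  3 blue: C(4,3)C(5,0)/C(9,3) = 1/21; then P = C(6,2)/C(13,2) = 5/26
P(both blue) = 5/52 ≈ 0.0962.

5/52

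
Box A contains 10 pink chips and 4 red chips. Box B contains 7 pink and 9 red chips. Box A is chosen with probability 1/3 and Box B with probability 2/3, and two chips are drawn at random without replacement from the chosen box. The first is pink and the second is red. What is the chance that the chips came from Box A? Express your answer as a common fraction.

P(E | Box A) = 20/91; P(E | Box B) = 21/80.
P(E) = 1/3·20/91 + 2/3·21/80 = 2711/10920.
By Bayes' rule, P(Box A | E) = 20/273 / 2711/10920 = 800/2711 ≈ 0.2951.

800/2711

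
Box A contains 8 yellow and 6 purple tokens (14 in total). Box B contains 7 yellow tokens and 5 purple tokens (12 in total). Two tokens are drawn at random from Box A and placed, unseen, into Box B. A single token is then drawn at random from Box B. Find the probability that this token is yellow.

57/98

Condition on how many of the transferred tokens are yellow (from Box A: 8 yellow of 14; then Box B has 14 total).
  0 yellow: C(8,0)C(6,2)/C(14,2) = 15/91; then P = 7/14
  1 yellow: C(8,1)C(6,1)/C(14,2) = 48/91; then P = 8/14
  2 yellow: C(8,2)C(6,0)/C(14,2) = 4/13; then P = 9/14
P(yellow from Box B) = 57/98 ≈ 0.5816.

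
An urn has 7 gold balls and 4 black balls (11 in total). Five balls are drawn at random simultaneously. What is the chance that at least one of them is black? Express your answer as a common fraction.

21/22

Use the complement: P(at least one black) = 1 − P(no black).
P(none) = C(7,5)/C(11,5) = 21/462.
So P = 1 − 21/462 = 21/22 ≈ 0.9545.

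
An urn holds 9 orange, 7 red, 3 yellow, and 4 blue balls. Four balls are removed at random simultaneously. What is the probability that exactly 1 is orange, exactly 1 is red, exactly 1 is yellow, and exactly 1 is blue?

108/1265

Unordered draws without replacement: count favorable combinations over C(23,4).
Favorable = C(9,1) · C(7,1) · C(3,1) · C(4,1) = 756; total = C(23,4) = 8855.
P = 756/8855 = 108/1265 ≈ 0.0854.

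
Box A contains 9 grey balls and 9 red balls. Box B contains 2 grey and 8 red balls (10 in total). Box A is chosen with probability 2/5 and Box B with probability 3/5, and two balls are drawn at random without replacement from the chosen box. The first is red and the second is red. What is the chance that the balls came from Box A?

P(E | Box A) = 4/17; P(E | Box B) = 28/45.
P(E) = 2/5·4/17 + 3/5·28/45 = 596/1275.
By Bayes' rule, P(Box A | E) = 8/85 / 596/1275 = 30/149 ≈ 0.2013.

30/149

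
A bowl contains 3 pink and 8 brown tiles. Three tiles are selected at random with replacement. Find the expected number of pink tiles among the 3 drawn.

9/11

By linearity of expectation, E[X] = Σ P(draw i is pink); each independent draw has P(pink) = 3/11.
E[X] = 3 · 3/11 = 9/11 ≈ 0.8182.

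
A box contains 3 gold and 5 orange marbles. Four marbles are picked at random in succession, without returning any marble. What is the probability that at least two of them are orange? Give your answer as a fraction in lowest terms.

Sum the hypergeometric tail for j = 2,…,4 orange marbles.
Favorable = C(5,2)·C(3,2) + C(5,3)·C(3,1) + C(5,4)·C(3,0) = 65; total = C(8,4) = 70.
P = 65/70 = 13/14 ≈ 0.9286.

13/14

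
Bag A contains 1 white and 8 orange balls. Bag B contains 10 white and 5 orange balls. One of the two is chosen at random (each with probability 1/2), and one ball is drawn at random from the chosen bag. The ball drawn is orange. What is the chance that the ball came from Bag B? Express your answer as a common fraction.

P(orange | Bag A) = 8/9; P(orange | Bag B) = 1/3.
P(orange) = 1/2·8/9 + 1/2·1/3 = 11/18.
By Bayes' rule, P(Bag B | orange) = 1/6 / 11/18 = 3/11 ≈ 0.2727.

3/11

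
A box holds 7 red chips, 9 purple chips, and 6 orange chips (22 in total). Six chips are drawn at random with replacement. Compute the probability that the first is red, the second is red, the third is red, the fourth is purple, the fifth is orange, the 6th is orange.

27783/28344976

Multiply the conditional probability of each draw in order, with replacement (the composition resets each draw).
P = (7/22) · (7/22) · (7/22) · (9/22) · (6/22) · (6/22) = 27783/28344976 ≈ 0.0010.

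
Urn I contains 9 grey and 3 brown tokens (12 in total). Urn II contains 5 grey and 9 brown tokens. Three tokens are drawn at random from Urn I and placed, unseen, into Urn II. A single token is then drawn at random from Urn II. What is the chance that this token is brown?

39/68

Condition on how many of the transferred tokens are brown (from Urn I: 3 brown of 12; then Urn II has 17 total).
  0 brown: C(3,0)C(9,3)/C(12,3) = 21/55; then P = 9/17
  1 brown: C(3,1)C(9,2)/C(12,3) = 27/55; then P = 10/17
  2 brown: C(3,2)C(9,1)/C(12,3) = 27/220; then P = 11/17
  3 brown: C(3,3)C(9,0)/C(12,3) = 1/220; then P = 12/17
P(brown from Urn II) = 39/68 ≈ 0.5735.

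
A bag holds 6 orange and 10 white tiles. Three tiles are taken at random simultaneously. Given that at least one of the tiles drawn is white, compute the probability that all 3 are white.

2/9

P(all 3 white) = C(10,3)/C(16,3) = 3/14; P(at least one white) = 1 − C(6,3)/C(16,3) = 27/28.
Since 'all 3 white' ⊆ 'at least one white', P(all 3 | at least one) = 3/14 / 27/28 = 2/9 ≈ 0.2222.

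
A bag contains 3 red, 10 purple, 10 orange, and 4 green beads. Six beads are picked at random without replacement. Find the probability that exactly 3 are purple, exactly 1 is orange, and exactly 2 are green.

Unordered draws without replacement: count favorable combinations over C(27,6).
Favorable = C(3,0) · C(10,3) · C(10,1) · C(4,2) = 7200; total = C(27,6) = 296010.
P = 7200/296010 = 80/3289 ≈ 0.0243.

80/3289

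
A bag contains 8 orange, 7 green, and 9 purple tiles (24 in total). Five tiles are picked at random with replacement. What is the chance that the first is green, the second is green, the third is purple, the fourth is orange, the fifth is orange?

49/13824

Multiply the conditional probability of each draw in order, with replacement (the composition resets each draw).
P = (7/24) · (7/24) · (9/24) · (8/24) · (8/24) = 49/13824 ≈ 0.0035.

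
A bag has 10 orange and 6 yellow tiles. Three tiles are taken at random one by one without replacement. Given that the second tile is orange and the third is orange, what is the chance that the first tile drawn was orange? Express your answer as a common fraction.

P(first=orange and the second tile is orange and the third is orange) = (10/16)·(9/15)·(8/14) = 3/14.
P(E) = Σ over first color = 3/14 + 9/56 = 3/8.
By Bayes, P(first=orange | E) = 3/14 / 3/8 = 4/7 ≈ 0.5714.

4/7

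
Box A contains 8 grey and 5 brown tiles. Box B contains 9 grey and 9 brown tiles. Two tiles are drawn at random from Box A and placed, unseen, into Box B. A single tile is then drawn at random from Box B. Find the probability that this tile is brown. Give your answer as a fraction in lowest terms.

Condition on how many of the transferred tiles are brown (from Box A: 5 brown of 13; then Box B has 20 total).
  0 brown: C(5,0)C(8,2)/C(13,2) = 14/39; then P = 9/20
  1 brown: C(5,1)C(8,1)/C(13,2) = 20/39; then P = 10/20
  2 brown: C(5,2)C(8,0)/C(13,2) = 5/39; then P = 11/20
P(brown from Box B) = 127/260 ≈ 0.4885.

127/260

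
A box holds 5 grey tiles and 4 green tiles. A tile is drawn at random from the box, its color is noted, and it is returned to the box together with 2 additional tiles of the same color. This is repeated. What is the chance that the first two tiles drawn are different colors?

Either grey then green, or green then grey; after the first draw the total is 11.
P = (5/9)·(4/11) + (4/9)·(5/11) = 40/99 ≈ 0.4040.

40/99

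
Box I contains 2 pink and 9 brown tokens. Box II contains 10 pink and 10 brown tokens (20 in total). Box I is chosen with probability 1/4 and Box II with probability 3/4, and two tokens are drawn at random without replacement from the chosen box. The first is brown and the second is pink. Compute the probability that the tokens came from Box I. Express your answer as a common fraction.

57/332

P(E | Box I) = 9/55; P(E | Box II) = 5/19.
P(E) = 1/4·9/55 + 3/4·5/19 = 249/1045.
By Bayes' rule, P(Box I | E) = 9/220 / 249/1045 = 57/332 ≈ 0.1717.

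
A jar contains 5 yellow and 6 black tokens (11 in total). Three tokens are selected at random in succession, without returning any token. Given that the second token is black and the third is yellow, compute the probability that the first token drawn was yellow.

4/9

P(first=yellow and the second token is black and the third is yellow) = (5/11)·(6/10)·(4/9) = 4/33.
P(E) = Σ over first color = 4/33 + 5/33 = 3/11.
By Bayes, P(first=yellow | E) = 4/33 / 3/11 = 4/9 ≈ 0.4444.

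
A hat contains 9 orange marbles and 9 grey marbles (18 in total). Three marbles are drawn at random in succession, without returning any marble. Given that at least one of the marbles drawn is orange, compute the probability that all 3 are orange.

P(all 3 orange) = C(9,3)/C(18,3) = 7/68; P(at least one orange) = 1 − C(9,3)/C(18,3) = 61/68.
Since 'all 3 orange' ⊆ 'at least one orange', P(all 3 | at least one) = 7/68 / 61/68 = 7/61 ≈ 0.1148.

7/61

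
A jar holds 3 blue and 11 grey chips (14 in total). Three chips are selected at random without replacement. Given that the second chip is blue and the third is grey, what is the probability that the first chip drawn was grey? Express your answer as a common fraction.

P(first=grey and the second chip is blue and the third is grey) = (11/14)·(3/13)·(10/12) = 55/364.
P(E) = Σ over first color = 11/364 + 55/364 = 33/182.
By Bayes, P(first=grey | E) = 55/364 / 33/182 = 5/6 ≈ 0.8333.

5/6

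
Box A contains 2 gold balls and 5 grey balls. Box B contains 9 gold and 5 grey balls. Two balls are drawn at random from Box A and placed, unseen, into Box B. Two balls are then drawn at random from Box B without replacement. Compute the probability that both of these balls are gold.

173/504

Condition on how many of the transferred balls are gold (from Box A: 2 gold of 7; then Box B has 16 total).
  0 gold: C(2,0)C(5,2)/C(7,2) = 10/21; then P = C(9,2)/C(16,2) = 3/10
  1 gold: C(2,1)C(5,1)/C(7,2) = 10/21; then P = C(10,2)/C(16,2) = 3/8
  2 gold: C(2,2)C(5,0)/C(7,2) = 1/21; then P = C(11,2)/C(16,2) = 11/24
P(both gold) = 173/504 ≈ 0.3433.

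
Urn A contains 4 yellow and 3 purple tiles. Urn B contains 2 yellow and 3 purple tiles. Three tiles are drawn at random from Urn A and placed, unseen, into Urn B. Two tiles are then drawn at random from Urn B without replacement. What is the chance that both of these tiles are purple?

51/196

Condition on how many of the transferred tiles are purple (from Urn A: 3 purple of 7; then Urn B has 8 total).
  0 purple: C(3,0)C(4,3)/C(7,3) = 4/35; then P = C(3,2)/C(8,2) = 3/28
  1 purple: C(3,1)C(4,2)/C(7,3) = 18/35; then P = C(4,2)/C(8,2) = 3/14
  2 purple: C(3,2)C(4,1)/C(7,3) = 12/35; then P = C(5,2)/C(8,2) = 5/14
  3 purple: C(3,3)C(4,0)/C(7,3) = 1/35; then P = C(6,2)/C(8,2) = 15/28
P(both purple) = 51/196 ≈ 0.2602.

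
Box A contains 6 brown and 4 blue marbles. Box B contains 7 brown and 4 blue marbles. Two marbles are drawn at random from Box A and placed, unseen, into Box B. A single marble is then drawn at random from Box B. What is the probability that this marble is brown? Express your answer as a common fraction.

41/65

Condition on how many of the transferred marbles are brown (from Box A: 6 brown of 10; then Box B has 13 total).
  0 brown: C(6,0)C(4,2)/C(10,2) = 2/15; then P = 7/13
  1 brown: C(6,1)C(4,1)/C(10,2) = 8/15; then P = 8/13
  2 brown: C(6,2)C(4,0)/C(10,2) = 1/3; then P = 9/13
P(brown from Box B) = 41/65 ≈ 0.6308.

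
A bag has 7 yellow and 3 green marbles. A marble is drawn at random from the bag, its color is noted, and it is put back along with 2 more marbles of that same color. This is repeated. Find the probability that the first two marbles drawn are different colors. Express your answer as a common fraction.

Either green then yellow, or yellow then green; after the first draw the total is 12.
P = (3/10)·(7/12) + (7/10)·(3/12) = 7/20 ≈ 0.3500.

7/20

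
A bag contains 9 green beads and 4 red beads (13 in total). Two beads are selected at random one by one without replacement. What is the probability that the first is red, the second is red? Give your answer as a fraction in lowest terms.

Multiply the conditional probability of each draw in order, without replacement, so each draw removes one from its color and from the total.
P = (4/13) · (3/12) = 1/13 ≈ 0.0769.

1/13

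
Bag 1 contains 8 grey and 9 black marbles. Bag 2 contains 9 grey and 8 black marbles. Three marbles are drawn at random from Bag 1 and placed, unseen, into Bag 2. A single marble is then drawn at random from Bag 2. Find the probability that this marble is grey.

Condition on how many of the transferred marbles are grey (from Bag 1: 8 grey of 17; then Bag 2 has 20 total).
  0 grey: C(8,0)C(9,3)/C(17,3) = 21/170; then P = 9/20
  1 grey: C(8,1)C(9,2)/C(17,3) = 36/85; then P = 10/20
  2 grey: C(8,2)C(9,1)/C(17,3) = 63/170; then P = 11/20
  3 grey: C(8,3)C(9,0)/C(17,3) = 7/85; then P = 12/20
P(grey from Bag 2) = 177/340 ≈ 0.5206.

177/340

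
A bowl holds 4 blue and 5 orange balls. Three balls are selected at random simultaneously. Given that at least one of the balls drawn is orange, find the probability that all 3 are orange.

P(all 3 orange) = C(5,3)/C(9,3) = 5/42; P(at least one orange) = 1 − C(4,3)/C(9,3) = 20/21.
Since 'all 3 orange' ⊆ 'at least one orange', P(all 3 | at least one) = 5/42 / 20/21 = 1/8 ≈ 0.1250.

1/8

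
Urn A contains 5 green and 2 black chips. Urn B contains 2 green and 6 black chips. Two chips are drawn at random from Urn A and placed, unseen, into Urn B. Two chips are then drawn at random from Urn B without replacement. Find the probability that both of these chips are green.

Condition on how many of the transferred chips are green (from Urn A: 5 green of 7; then Urn B has 10 total).
  0 green: C(5,0)C(2,2)/C(7,2) = 1/21; then P = C(2,2)/C(10,2) = 1/45
  1 green: C(5,1)C(2,1)/C(7,2) = 10/21; then P = C(3,2)/C(10,2) = 1/15
  2 green: C(5,2)C(2,0)/C(7,2) = 10/21; then P = C(4,2)/C(10,2) = 2/15
P(both green) = 13/135 ≈ 0.0963.

13/135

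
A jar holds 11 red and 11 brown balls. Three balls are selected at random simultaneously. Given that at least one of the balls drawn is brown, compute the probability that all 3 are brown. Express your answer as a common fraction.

P(all 3 brown) = C(11,3)/C(22,3) = 3/28; P(at least one brown) = 1 − C(11,3)/C(22,3) = 25/28.
Since 'all 3 brown' ⊆ 'at least one brown', P(all 3 | at least one) = 3/28 / 25/28 = 3/25 ≈ 0.1200.

3/25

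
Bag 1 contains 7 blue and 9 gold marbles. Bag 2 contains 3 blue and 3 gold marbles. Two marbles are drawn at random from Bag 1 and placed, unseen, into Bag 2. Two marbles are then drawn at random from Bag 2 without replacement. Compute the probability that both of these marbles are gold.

267/1120

Condition on how many of the transferred marbles are gold (from Bag 1: 9 gold of 16; then Bag 2 has 8 total).
  0 gold: C(9,0)C(7,2)/C(16,2) = 7/40; then P = C(3,2)/C(8,2) = 3/28
  1 gold: C(9,1)C(7,1)/C(16,2) = 21/40; then P = C(4,2)/C(8,2) = 3/14
  2 gold: C(9,2)C(7,0)/C(16,2) = 3/10; then P = C(5,2)/C(8,2) = 5/14
P(both gold) = 267/1120 ≈ 0.2384.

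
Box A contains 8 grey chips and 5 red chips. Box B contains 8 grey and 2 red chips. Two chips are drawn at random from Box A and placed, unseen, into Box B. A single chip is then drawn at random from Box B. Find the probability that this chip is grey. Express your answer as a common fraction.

Condition on how many of the transferred chips are grey (from Box A: 8 grey of 13; then Box B has 12 total).
  0 grey: C(8,0)C(5,2)/C(13,2) = 5/39; then P = 8/12
  1 grey: C(8,1)C(5,1)/C(13,2) = 20/39; then P = 9/12
  2 grey: C(8,2)C(5,0)/C(13,2) = 14/39; then P = 10/12
P(grey from Box B) = 10/13 ≈ 0.7692.

10/13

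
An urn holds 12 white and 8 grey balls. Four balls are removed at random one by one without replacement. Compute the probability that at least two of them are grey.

Sum the hypergeometric tail for j = 2,…,4 grey balls.
Favorable = C(8,2)·C(12,2) + C(8,3)·C(12,1) + C(8,4)·C(12,0) = 2590; total = C(20,4) = 4845.
P = 2590/4845 = 518/969 ≈ 0.5346.

518/969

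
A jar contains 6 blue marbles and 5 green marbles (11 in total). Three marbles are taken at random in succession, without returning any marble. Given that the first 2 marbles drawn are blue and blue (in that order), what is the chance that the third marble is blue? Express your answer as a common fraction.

After removing 2 blue, the jar has 4 blue out of 9 remaining.
P(third is blue | given) = 4/9 ≈ 0.4444.

4/9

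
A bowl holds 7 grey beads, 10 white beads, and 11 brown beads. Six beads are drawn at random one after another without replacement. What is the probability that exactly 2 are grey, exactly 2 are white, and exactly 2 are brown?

Unordered draws without replacement: count favorable combinations over C(28,6).
Favorable = C(7,2) · C(10,2) · C(11,2) = 51975; total = C(28,6) = 376740.
P = 51975/376740 = 165/1196 ≈ 0.1380.

165/1196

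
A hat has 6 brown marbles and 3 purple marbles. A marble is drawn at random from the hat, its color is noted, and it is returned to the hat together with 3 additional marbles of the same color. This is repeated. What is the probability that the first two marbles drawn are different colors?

Either purple then brown, or brown then purple; after the first draw the total is 12.
P = (3/9)·(6/12) + (6/9)·(3/12) = 1/3 ≈ 0.3333.

1/3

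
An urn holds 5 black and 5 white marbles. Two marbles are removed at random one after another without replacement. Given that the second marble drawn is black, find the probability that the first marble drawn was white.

5/9

P(first=white and the second marble drawn is black) = (5/10)·(5/9) = 5/18.
P(the second marble drawn is black) = Σ over first color = 2/9 + 5/18 = 1/2.
By Bayes, P(first=white | the second marble drawn is black) = 5/18 / 1/2 = 5/9 ≈ 0.5556.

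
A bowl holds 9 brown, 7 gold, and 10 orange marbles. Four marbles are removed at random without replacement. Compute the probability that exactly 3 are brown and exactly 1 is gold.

294/7475

Unordered draws without replacement: count favorable combinations over C(26,4).
Favorable = C(9,3) · C(7,1) · C(10,0) = 588; total = C(26,4) = 14950.
P = 588/14950 = 294/7475 ≈ 0.0393.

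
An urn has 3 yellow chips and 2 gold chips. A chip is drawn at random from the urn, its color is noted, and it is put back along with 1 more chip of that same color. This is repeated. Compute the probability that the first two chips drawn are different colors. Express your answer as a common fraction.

2/5

Either gold then yellow, or yellow then gold; after the first draw the total is 6.
P = (2/5)·(3/6) + (3/5)·(2/6) = 2/5 ≈ 0.4000.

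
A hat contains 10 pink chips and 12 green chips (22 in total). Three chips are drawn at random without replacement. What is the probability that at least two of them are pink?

3/7

Sum the hypergeometric tail for j = 2,…,3 pink chips.
Favorable = C(10,2)·C(12,1) + C(10,3)·C(12,0) = 660; total = C(22,3) = 1540.
P = 660/1540 = 3/7 ≈ 0.4286.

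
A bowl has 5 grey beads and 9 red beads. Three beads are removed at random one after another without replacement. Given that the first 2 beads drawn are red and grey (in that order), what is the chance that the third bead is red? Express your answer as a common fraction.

2/3

After removing 1 grey, 1 red, the bowl has 8 red out of 12 remaining.
P(third is red | given) = 8/12 = 2/3 ≈ 0.6667.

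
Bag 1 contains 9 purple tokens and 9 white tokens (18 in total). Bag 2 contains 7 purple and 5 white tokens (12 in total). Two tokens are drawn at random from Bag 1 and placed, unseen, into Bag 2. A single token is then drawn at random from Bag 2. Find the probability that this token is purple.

4/7

Condition on how many of the transferred tokens are purple (from Bag 1: 9 purple of 18; then Bag 2 has 14 total).
  0 purple: C(9,0)C(9,2)/C(18,2) = 4/17; then P = 7/14
  1 purple: C(9,1)C(9,1)/C(18,2) = 9/17; then P = 8/14
  2 purple: C(9,2)C(9,0)/C(18,2) = 4/17; then P = 9/14
P(purple from Bag 2) = 4/7 ≈ 0.5714.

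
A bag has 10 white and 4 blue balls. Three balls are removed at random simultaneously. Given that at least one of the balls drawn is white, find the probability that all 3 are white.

1/3

P(all 3 white) = C(10,3)/C(14,3) = 30/91; P(at least one white) = 1 − C(4,3)/C(14,3) = 90/91.
Since 'all 3 white' ⊆ 'at least one white', P(all 3 | at least one) = 30/91 / 90/91 = 1/3 ≈ 0.3333.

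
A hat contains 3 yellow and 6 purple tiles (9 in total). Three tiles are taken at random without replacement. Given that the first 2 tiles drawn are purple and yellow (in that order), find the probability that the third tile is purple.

After removing 1 yellow, 1 purple, the hat has 5 purple out of 7 remaining.
P(third is purple | given) = 5/7 ≈ 0.7143.

5/7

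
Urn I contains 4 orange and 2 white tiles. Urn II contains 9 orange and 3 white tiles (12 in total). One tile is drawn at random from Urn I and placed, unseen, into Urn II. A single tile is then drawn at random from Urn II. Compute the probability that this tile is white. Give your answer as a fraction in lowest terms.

10/39

Condition on how many of the transferred tiles are white (from Urn I: 2 white of 6; then Urn II has 13 total).
  0 white: C(2,0)C(4,1)/C(6,1) = 2/3; then P = 3/13
  1 white: C(2,1)C(4,0)/C(6,1) = 1/3; then P = 4/13
P(white from Urn II) = 10/39 ≈ 0.2564.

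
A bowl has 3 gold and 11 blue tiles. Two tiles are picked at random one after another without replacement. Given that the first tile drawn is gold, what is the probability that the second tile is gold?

2/13

After removing 1 gold, the bowl has 2 gold out of 13 remaining.
P(second is gold | given) = 2/13 ≈ 0.1538.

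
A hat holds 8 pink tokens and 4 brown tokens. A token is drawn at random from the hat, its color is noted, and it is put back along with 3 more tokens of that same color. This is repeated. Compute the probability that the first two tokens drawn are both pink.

22/45

After a pink draw the hat holds 11 pink out of 15.
P = (8/12)·(11/15) = 22/45 ≈ 0.4889.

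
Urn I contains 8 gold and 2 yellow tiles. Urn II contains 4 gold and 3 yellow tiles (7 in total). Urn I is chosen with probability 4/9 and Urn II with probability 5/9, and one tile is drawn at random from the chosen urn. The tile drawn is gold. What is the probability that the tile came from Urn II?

P(gold | Urn I) = 4/5; P(gold | Urn II) = 4/7.
P(gold) = 4/9·4/5 + 5/9·4/7 = 212/315.
By Bayes' rule, P(Urn II | gold) = 20/63 / 212/315 = 25/53 ≈ 0.4717.

25/53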